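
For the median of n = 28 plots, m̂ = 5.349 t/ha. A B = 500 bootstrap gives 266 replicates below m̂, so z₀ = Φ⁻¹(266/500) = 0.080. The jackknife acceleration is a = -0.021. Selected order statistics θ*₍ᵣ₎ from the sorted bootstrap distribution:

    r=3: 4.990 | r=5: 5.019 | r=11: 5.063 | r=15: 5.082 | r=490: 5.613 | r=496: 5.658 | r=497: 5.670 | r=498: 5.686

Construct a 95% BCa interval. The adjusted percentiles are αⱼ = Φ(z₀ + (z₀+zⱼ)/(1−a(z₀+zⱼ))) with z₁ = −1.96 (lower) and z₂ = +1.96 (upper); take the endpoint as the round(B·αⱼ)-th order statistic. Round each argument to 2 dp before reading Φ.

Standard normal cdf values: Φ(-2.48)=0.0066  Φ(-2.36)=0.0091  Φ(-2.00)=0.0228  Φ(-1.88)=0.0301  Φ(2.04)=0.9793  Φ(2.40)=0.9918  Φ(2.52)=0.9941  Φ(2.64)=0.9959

Lower: z₀ + z₁ = 0.080 + (-1.960) = -1.880; 1 − a(z₀+z₁) = 1 − (-0.021)(-1.880) = 0.9605; argument = 0.080 + (-1.880)/0.9605 = -1.8773 → -1.88.
α₁ = Φ(-1.88) = 0.0301; rank = round(500 × 0.0301) = 15; θ*₍15₎ = 5.082.
Upper: z₀ + z₂ = 2.040; 1 − a(z₀+z₂) = 1.0428; argument = 2.0362 → 2.04; α₂ = 0.9793; rank = 490; θ*₍490₎ = 5.613.

(5.082, 5.613)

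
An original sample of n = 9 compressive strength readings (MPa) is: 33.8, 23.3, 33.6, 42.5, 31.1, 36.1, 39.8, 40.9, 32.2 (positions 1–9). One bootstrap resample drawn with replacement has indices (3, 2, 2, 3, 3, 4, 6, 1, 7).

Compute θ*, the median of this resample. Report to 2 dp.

θ* = 33.60

Resample values: 33.6, 23.3, 23.3, 33.6, 33.6, 42.5, 36.1, 33.8, 39.8.
Sorted: 23.3, 23.3, 33.6, 33.6, 33.6, 33.8, 36.1, 39.8, 42.5
Median = middle value = 33.60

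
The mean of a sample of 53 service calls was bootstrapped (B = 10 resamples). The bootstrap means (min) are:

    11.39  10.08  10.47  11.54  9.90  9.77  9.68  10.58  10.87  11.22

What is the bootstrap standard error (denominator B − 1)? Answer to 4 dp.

SE* = 0.6874

Bootstrap SE is the standard deviation of the 10 replicate means.
Mean of replicates: (11.39 + 10.08 + 10.47 + 11.54 + 9.90 + 9.77 + 9.68 + 10.58 + 10.87 + 11.22) / 10 = 105.50000 / 10 = 10.55000
Sum of squared deviations: (+0.84000)² + (−0.47000)² + (−0.08000)² + (+0.99000)² + (−0.65000)² + (−0.78000)² + (−0.87000)² + (+0.03000)² + (+0.32000)² + (+0.67000)² = 4.25300
Variance = 4.25300 / 9 = 0.47256
SE* = √0.47256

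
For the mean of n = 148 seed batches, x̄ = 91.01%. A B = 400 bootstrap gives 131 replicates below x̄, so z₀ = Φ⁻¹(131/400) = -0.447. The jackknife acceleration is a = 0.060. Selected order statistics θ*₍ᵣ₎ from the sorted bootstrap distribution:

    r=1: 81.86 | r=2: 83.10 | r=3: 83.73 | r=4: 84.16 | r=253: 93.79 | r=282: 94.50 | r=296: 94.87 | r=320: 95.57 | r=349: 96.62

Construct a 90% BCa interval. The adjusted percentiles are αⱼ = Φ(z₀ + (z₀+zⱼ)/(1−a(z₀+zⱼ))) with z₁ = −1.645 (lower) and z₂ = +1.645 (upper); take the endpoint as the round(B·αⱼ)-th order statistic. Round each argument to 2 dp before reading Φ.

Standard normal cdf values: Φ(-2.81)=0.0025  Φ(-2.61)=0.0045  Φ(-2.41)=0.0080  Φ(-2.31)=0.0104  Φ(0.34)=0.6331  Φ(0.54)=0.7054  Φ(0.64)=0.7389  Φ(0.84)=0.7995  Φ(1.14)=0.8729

(84.16, 95.57)

Lower: z₀ + z₁ = -0.447 + (-1.645) = -2.092; 1 − a(z₀+z₁) = 1 − (0.060)(-2.092) = 1.1255; argument = -0.447 + (-2.092)/1.1255 = -2.3057 → -2.31.
α₁ = Φ(-2.31) = 0.0104; rank = round(400 × 0.0104) = 4; θ*₍4₎ = 84.16.
Upper: z₀ + z₂ = 1.198; 1 − a(z₀+z₂) = 0.9281; argument = 0.8438 → 0.84; α₂ = 0.7995; rank = 320; θ*₍320₎ = 95.57.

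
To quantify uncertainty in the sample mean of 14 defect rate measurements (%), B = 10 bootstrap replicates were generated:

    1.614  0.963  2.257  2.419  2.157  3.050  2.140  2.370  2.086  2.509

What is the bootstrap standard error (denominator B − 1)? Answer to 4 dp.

Bootstrap SE is the standard deviation of the 10 replicate means.
Mean of replicates: (1.614 + 0.963 + 2.257 + 2.419 + 2.157 + 3.050 + 2.140 + 2.370 + 2.086 + 2.509) / 10 = 21.56500 / 10 = 2.15650
Sum of squared deviations: (−0.54250)² + (−1.19350)² + (+0.10050)² + (+0.26250)² + (+0.00050)² + (+0.89350)² + (−0.01650)² + (+0.21350)² + (−0.07050)² + (+0.35250)² = 2.77118
Variance = 2.77118 / 9 = 0.30791
SE* = √0.30791

SE* = 0.5549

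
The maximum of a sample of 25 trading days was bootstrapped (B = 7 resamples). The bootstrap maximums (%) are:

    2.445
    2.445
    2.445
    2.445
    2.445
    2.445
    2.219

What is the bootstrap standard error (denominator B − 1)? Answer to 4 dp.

SE* = 0.0854

Bootstrap SE is the standard deviation of the 7 replicate maximums.
Mean of replicates: (2.445 + 2.445 + 2.445 + 2.445 + 2.445 + 2.445 + 2.219) / 7 = 16.88900 / 7 = 2.41271
Sum of squared deviations: (+0.03229)² + (+0.03229)² + (+0.03229)² + (+0.03229)² + (+0.03229)² + (+0.03229)² + (−0.19371)² = 0.04378
Variance = 0.04378 / 6 = 0.00730
SE* = √0.00730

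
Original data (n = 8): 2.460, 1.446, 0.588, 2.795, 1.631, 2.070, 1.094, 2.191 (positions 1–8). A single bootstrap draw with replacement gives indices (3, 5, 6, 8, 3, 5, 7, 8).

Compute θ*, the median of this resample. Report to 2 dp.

Resample values: 0.588, 1.631, 2.070, 2.191, 0.588, 1.631, 1.094, 2.191.
Sorted: 0.588, 0.588, 1.094, 1.631, 1.631, 2.070, 2.191, 2.191
Median = average of the two middle values = 1.63

θ* = 1.63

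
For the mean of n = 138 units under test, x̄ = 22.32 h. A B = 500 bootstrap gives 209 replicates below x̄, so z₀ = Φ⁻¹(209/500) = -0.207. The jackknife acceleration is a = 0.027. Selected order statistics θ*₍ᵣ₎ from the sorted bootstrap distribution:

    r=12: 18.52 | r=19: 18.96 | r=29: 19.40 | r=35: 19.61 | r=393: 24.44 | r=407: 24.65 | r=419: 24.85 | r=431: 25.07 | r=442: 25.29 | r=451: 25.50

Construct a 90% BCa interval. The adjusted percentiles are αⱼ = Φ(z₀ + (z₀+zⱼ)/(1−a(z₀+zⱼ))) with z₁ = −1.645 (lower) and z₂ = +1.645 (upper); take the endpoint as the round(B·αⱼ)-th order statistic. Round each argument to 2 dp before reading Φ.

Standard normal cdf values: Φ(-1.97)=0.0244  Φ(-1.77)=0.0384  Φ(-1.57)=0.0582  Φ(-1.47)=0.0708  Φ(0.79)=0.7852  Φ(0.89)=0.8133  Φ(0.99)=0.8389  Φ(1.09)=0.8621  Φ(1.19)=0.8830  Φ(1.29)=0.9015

(18.52, 25.50)

Lower: z₀ + z₁ = -0.207 + (-1.645) = -1.852; 1 − a(z₀+z₁) = 1 − (0.027)(-1.852) = 1.0500; argument = -0.207 + (-1.852)/1.0500 = -1.9708 → -1.97.
α₁ = Φ(-1.97) = 0.0244; rank = round(500 × 0.0244) = 12; θ*₍12₎ = 18.52.
Upper: z₀ + z₂ = 1.438; 1 − a(z₀+z₂) = 0.9612; argument = 1.2891 → 1.29; α₂ = 0.9015; rank = 451; θ*₍451₎ = 25.50.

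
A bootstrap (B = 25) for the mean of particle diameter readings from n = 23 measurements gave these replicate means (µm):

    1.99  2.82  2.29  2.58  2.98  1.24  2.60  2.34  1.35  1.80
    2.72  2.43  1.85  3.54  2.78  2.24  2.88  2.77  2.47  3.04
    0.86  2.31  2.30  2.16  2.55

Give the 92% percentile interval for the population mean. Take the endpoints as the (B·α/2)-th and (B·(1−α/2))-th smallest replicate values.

(0.86, 3.04)

Sorted replicates: 0.86, 1.24, 1.35, 1.80, 1.85, 1.99, 2.16, 2.24, 2.29, 2.30, 2.31, 2.34, 2.43, 2.47, 2.55, 2.58, 2.60, 2.72, 2.77, 2.78, 2.82, 2.88, 2.98, 3.04, 3.54
α = 0.08; lower rank = 25 × 0.040 = 1; upper rank = 25 × 0.960 = 24.
The 1st smallest replicate is 0.86; the 24th is 3.04.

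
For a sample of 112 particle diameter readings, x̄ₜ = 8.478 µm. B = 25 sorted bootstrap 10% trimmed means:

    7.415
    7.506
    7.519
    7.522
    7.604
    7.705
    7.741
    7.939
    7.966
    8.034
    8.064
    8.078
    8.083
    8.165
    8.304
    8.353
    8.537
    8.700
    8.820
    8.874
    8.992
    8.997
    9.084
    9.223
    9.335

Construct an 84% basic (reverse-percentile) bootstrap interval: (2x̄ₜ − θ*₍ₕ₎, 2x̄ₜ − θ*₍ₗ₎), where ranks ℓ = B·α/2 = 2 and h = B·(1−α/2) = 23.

(7.872, 9.450)

Percentile endpoints at ranks 2 and 23: θ*₍2₎ = 7.506, θ*₍23₎ = 9.084.
Basic interval reflects these around x̄ₜ:
  lower = 2 × 8.478 − 9.084 = 7.872
  upper = 2 × 8.478 − 7.506 = 9.450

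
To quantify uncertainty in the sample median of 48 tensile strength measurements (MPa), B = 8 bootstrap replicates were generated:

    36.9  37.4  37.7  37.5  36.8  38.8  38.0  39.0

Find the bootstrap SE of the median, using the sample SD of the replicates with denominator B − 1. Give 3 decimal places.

Bootstrap SE is the standard deviation of the 8 replicate medians.
Mean of replicates: (36.9 + 37.4 + 37.7 + 37.5 + 36.8 + 38.8 + 38.0 + 39.0) / 8 = 302.1000 / 8 = 37.7625
Sum of squared deviations: (−0.8625)² + (−0.3625)² + (−0.0625)² + (−0.2625)² + (−0.9625)² + (+1.0375)² + (+0.2375)² + (+1.2375)² = 4.5388
Variance = 4.5388 / 7 = 0.6484
SE* = √0.6484

SE* = 0.805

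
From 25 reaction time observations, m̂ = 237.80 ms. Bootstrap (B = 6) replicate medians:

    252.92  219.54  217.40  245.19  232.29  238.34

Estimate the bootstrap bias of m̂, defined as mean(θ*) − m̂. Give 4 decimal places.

mean(θ*) = (252.92 + 219.54 + 217.40 + 245.19 + 232.29 + 238.34) / 6 = 234.28000
bias = 234.28000 − 237.80

bias = −3.5200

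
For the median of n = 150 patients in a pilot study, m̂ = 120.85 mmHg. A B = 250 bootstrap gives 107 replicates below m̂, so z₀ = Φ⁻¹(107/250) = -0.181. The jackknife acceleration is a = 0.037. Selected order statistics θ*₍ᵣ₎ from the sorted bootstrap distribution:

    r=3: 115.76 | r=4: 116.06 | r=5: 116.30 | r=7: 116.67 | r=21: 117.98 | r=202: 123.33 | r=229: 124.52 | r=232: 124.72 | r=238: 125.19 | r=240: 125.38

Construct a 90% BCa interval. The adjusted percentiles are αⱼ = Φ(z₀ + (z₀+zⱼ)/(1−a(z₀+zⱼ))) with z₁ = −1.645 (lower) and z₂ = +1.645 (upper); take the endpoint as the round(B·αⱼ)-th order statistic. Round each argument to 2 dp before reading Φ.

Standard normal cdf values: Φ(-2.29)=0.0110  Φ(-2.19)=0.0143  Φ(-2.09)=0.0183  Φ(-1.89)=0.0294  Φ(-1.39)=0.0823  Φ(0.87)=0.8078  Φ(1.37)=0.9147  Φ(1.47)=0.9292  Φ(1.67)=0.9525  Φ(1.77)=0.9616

(116.67, 124.52)

Lower: z₀ + z₁ = -0.181 + (-1.645) = -1.826; 1 − a(z₀+z₁) = 1 − (0.037)(-1.826) = 1.0676; argument = -0.181 + (-1.826)/1.0676 = -1.8914 → -1.89.
α₁ = Φ(-1.89) = 0.0294; rank = round(250 × 0.0294) = 7; θ*₍7₎ = 116.67.
Upper: z₀ + z₂ = 1.464; 1 − a(z₀+z₂) = 0.9458; argument = 1.3668 → 1.37; α₂ = 0.9147; rank = 229; θ*₍229₎ = 124.52.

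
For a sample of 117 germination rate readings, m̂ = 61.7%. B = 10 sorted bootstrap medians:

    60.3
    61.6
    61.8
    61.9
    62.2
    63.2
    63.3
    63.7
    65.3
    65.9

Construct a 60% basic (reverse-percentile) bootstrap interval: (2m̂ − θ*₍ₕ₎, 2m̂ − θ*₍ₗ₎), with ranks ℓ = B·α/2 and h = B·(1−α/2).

(59.7, 61.8)

Percentile endpoints at ranks 2 and 8: θ*₍2₎ = 61.6, θ*₍8₎ = 63.7.
Basic interval reflects these around m̂:
  lower = 2 × 61.7 − 63.7 = 59.7
  upper = 2 × 61.7 − 61.6 = 61.8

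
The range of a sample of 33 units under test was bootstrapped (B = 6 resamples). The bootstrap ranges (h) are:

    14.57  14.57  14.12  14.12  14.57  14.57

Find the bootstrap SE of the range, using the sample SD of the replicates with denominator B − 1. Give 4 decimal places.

Bootstrap SE is the standard deviation of the 6 replicate ranges.
Mean of replicates: (14.57 + 14.57 + 14.12 + 14.12 + 14.57 + 14.57) / 6 = 86.52000 / 6 = 14.42000
Sum of squared deviations: (+0.15000)² + (+0.15000)² + (−0.30000)² + (−0.30000)² + (+0.15000)² + (+0.15000)² = 0.27000
Variance = 0.27000 / 5 = 0.05400
SE* = √0.05400

SE* = 0.2324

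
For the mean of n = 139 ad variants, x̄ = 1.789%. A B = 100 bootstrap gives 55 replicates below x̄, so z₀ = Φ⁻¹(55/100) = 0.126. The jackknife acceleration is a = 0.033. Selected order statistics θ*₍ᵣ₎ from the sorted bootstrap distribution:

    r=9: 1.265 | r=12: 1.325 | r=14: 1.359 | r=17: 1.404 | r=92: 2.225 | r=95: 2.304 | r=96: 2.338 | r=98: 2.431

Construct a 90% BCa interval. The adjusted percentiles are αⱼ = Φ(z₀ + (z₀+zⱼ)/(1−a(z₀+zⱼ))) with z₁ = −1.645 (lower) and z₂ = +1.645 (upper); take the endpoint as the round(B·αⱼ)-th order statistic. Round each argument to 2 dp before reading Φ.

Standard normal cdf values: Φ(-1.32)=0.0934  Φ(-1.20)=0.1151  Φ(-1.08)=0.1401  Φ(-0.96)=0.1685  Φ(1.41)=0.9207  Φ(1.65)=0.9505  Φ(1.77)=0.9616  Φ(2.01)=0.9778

(1.265, 2.431)

Lower: z₀ + z₁ = 0.126 + (-1.645) = -1.519; 1 − a(z₀+z₁) = 1 − (0.033)(-1.519) = 1.0501; argument = 0.126 + (-1.519)/1.0501 = -1.3205 → -1.32.
α₁ = Φ(-1.32) = 0.0934; rank = round(100 × 0.0934) = 9; θ*₍9₎ = 1.265.
Upper: z₀ + z₂ = 1.771; 1 − a(z₀+z₂) = 0.9416; argument = 2.0069 → 2.01; α₂ = 0.9778; rank = 98; θ*₍98₎ = 2.431.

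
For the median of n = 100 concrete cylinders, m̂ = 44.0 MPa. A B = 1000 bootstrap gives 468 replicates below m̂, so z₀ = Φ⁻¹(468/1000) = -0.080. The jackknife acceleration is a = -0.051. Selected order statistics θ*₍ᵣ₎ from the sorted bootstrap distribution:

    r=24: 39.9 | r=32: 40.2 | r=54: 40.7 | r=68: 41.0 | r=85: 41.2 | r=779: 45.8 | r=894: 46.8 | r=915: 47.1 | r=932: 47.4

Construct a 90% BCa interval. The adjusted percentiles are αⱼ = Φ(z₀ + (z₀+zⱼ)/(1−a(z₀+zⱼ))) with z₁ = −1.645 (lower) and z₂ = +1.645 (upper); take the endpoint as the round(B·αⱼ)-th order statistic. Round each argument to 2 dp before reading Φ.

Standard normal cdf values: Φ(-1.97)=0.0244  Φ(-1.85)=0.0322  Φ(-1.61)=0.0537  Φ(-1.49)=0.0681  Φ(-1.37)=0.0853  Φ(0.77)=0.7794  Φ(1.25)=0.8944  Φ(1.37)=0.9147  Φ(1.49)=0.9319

Lower: z₀ + z₁ = -0.080 + (-1.645) = -1.725; 1 − a(z₀+z₁) = 1 − (-0.051)(-1.725) = 0.9120; argument = -0.080 + (-1.725)/0.9120 = -1.9714 → -1.97.
α₁ = Φ(-1.97) = 0.0244; rank = round(1000 × 0.0244) = 24; θ*₍24₎ = 39.9.
Upper: z₀ + z₂ = 1.565; 1 − a(z₀+z₂) = 1.0798; argument = 1.3693 → 1.37; α₂ = 0.9147; rank = 915; θ*₍915₎ = 47.1.

(39.9, 47.1)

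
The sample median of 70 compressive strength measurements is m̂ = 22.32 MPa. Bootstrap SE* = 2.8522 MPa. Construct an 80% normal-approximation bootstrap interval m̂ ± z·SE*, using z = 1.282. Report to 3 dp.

(18.663, 25.977)

Margin = 1.282 × 2.8522 = 3.6565
Interval: 22.32 ± 3.6565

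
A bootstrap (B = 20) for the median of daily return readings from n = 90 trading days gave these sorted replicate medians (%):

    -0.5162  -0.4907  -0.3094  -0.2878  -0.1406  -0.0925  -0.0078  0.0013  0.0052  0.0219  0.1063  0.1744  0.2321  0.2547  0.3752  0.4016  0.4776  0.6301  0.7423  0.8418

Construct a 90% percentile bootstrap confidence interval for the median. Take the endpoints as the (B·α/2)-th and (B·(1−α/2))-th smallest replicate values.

(-0.5162, 0.7423)

α = 0.10; lower rank = 20 × 0.050 = 1; upper rank = 20 × 0.950 = 19.
The 1st smallest replicate is -0.5162; the 19th is 0.7423.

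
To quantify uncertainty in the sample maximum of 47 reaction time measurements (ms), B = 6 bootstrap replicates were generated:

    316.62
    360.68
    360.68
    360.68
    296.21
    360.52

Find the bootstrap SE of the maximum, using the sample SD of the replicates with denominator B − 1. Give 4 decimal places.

SE* = 28.7359

Bootstrap SE is the standard deviation of the 6 replicate maximums.
Mean of replicates: (316.62 + 360.68 + 360.68 + 360.68 + 296.21 + 360.52) / 6 = 2055.39000 / 6 = 342.56500
Sum of squared deviations: (−25.94500)² + (+18.11500)² + (+18.11500)² + (+18.11500)² + (−46.35500)² + (+17.95500)² = 4128.77075
Variance = 4128.77075 / 5 = 825.75415
SE* = √825.75415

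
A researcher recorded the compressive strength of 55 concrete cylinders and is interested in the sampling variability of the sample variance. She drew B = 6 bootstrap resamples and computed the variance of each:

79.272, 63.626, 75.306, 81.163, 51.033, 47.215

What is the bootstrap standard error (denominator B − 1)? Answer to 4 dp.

SE* = 14.6612

Bootstrap SE is the standard deviation of the 6 replicate variances.
Mean of replicates: (79.272 + 63.626 + 75.306 + 81.163 + 51.033 + 47.215) / 6 = 397.61500 / 6 = 66.26917
Sum of squared deviations: (+13.00283)² + (−2.64317)² + (+9.03683)² + (+14.89383)² + (−15.23617)² + (−19.05417)² = 1074.75267
Variance = 1074.75267 / 5 = 214.95053
SE* = √214.95053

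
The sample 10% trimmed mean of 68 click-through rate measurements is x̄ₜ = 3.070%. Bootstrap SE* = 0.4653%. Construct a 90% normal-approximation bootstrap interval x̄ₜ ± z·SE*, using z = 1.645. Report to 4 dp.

Margin = 1.645 × 0.4653 = 0.76542
Interval: 3.070 ± 0.76542

(2.3046, 3.8354)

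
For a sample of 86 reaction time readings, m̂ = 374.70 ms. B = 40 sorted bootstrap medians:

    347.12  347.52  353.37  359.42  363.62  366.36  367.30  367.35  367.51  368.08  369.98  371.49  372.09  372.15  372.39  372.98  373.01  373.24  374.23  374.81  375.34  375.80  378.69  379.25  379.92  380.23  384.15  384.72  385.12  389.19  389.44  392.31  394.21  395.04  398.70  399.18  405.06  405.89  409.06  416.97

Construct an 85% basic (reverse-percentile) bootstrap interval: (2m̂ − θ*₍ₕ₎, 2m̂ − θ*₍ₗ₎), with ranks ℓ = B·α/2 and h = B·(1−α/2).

Percentile endpoints at ranks 3 and 37: θ*₍3₎ = 353.37, θ*₍37₎ = 405.06.
Basic interval reflects these around m̂:
  lower = 2 × 374.70 − 405.06 = 344.34
  upper = 2 × 374.70 − 353.37 = 396.03

(344.34, 396.03)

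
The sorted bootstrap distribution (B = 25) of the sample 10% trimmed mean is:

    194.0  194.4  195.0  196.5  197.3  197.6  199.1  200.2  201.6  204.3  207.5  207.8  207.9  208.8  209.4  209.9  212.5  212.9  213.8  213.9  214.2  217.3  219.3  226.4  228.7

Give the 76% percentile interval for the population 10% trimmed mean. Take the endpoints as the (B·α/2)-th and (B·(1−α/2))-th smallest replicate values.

α = 0.24; lower rank = 25 × 0.120 = 3; upper rank = 25 × 0.880 = 22.
The 3rd smallest replicate is 195.0; the 22nd is 217.3.

(195.0, 217.3)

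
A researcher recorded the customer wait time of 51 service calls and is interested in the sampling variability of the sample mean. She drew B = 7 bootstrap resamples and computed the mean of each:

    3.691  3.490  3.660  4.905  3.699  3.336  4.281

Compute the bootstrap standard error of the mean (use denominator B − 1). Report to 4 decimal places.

SE* = 0.5439

Bootstrap SE is the standard deviation of the 7 replicate means.
Mean of replicates: (3.691 + 3.490 + 3.660 + 4.905 + 3.699 + 3.336 + 4.281) / 7 = 27.06200 / 7 = 3.86600
Sum of squared deviations: (−0.17500)² + (−0.37600)² + (−0.20600)² + (+1.03900)² + (−0.16700)² + (−0.53000)² + (+0.41500)² = 1.77497
Variance = 1.77497 / 6 = 0.29583
SE* = √0.29583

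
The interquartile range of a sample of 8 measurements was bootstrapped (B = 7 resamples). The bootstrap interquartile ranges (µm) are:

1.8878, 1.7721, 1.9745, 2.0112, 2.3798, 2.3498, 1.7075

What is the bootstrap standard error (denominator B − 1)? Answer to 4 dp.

SE* = 0.2635

Bootstrap SE is the standard deviation of the 7 replicate interquartile ranges.
Mean of replicates: (1.8878 + 1.7721 + 1.9745 + 2.0112 + 2.3798 + 2.3498 + 1.7075) / 7 = 14.08270 / 7 = 2.01181
Sum of squared deviations: (−0.12401)² + (−0.23971)² + (−0.03731)² + (−0.00061)² + (+0.36799)² + (+0.33799)² + (−0.30431)² = 0.41649
Variance = 0.41649 / 6 = 0.06942
SE* = √0.06942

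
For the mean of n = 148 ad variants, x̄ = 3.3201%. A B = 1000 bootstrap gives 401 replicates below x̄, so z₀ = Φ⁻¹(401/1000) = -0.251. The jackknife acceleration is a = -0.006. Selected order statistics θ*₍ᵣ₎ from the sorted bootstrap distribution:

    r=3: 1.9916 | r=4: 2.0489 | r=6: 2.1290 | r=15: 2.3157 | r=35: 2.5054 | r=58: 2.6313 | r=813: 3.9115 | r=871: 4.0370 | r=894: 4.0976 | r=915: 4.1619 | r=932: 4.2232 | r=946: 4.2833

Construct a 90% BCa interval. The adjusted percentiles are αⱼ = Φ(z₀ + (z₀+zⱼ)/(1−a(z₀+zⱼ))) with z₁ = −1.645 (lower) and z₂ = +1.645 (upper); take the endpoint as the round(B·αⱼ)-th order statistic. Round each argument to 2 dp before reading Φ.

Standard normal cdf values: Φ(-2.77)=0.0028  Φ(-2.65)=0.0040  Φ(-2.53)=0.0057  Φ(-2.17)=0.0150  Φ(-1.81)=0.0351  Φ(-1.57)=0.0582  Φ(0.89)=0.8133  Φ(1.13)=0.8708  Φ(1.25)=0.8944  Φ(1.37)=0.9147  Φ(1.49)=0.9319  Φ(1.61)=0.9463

(2.3157, 4.0370)

Lower: z₀ + z₁ = -0.251 + (-1.645) = -1.896; 1 − a(z₀+z₁) = 1 − (-0.006)(-1.896) = 0.9886; argument = -0.251 + (-1.896)/0.9886 = -2.1688 → -2.17.
α₁ = Φ(-2.17) = 0.0150; rank = round(1000 × 0.0150) = 15; θ*₍15₎ = 2.3157.
Upper: z₀ + z₂ = 1.394; 1 − a(z₀+z₂) = 1.0084; argument = 1.1314 → 1.13; α₂ = 0.8708; rank = 871; θ*₍871₎ = 4.0370.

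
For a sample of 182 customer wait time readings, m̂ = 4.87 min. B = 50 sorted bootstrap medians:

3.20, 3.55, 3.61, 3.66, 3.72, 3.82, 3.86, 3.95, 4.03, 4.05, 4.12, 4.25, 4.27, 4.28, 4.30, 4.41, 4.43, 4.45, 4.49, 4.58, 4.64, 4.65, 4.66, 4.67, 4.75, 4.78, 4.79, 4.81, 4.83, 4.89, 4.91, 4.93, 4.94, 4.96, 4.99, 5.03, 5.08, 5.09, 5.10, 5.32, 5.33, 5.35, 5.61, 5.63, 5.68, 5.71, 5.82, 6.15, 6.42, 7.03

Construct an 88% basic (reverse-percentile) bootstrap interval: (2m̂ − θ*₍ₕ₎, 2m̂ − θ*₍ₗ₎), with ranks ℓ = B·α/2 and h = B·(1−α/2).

Percentile endpoints at ranks 3 and 47: θ*₍3₎ = 3.61, θ*₍47₎ = 5.82.
Basic interval reflects these around m̂:
  lower = 2 × 4.87 − 5.82 = 3.92
  upper = 2 × 4.87 − 3.61 = 6.13

(3.92, 6.13)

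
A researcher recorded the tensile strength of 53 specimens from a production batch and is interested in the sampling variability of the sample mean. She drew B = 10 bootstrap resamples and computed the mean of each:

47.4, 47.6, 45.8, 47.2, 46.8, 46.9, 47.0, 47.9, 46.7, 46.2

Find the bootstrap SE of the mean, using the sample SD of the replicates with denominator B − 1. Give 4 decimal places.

Bootstrap SE is the standard deviation of the 10 replicate means.
Mean of replicates: (47.4 + 47.6 + 45.8 + 47.2 + 46.8 + 46.9 + 47.0 + 47.9 + 46.7 + 46.2) / 10 = 469.50000 / 10 = 46.95000
Sum of squared deviations: (+0.45000)² + (+0.65000)² + (−1.15000)² + (+0.25000)² + (−0.15000)² + (−0.05000)² + (+0.05000)² + (+0.95000)² + (−0.25000)² + (−0.75000)² = 3.56500
Variance = 3.56500 / 9 = 0.39611
SE* = √0.39611

SE* = 0.6294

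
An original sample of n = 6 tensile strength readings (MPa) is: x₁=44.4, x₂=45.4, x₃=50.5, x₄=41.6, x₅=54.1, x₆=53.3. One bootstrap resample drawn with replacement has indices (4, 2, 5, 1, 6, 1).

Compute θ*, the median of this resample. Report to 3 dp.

θ* = 44.900

Resample values: 41.6, 45.4, 54.1, 44.4, 53.3, 44.4.
Sorted: 41.6, 44.4, 44.4, 45.4, 53.3, 54.1
Median = average of the two middle values = 44.900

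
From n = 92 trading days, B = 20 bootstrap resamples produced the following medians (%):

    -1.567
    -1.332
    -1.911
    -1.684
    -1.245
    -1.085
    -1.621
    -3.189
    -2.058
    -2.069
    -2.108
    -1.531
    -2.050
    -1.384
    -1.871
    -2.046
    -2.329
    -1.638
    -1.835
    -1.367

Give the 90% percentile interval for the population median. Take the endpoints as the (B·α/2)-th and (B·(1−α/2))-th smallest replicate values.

(-3.189, -1.245)

Sorted replicates: -3.189, -2.329, -2.108, -2.069, -2.058, -2.050, -2.046, -1.911, -1.871, -1.835, -1.684, -1.638, -1.621, -1.567, -1.531, -1.384, -1.367, -1.332, -1.245, -1.085
α = 0.10; lower rank = 20 × 0.050 = 1; upper rank = 20 × 0.950 = 19.
The 1st smallest replicate is -3.189; the 19th is -1.245.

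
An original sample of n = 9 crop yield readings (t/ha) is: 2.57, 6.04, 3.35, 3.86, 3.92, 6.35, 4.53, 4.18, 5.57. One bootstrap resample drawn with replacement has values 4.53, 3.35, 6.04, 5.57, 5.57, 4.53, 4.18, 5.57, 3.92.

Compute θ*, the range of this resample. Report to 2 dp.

Range = 6.04 − 3.35 = 2.69

θ* = 2.69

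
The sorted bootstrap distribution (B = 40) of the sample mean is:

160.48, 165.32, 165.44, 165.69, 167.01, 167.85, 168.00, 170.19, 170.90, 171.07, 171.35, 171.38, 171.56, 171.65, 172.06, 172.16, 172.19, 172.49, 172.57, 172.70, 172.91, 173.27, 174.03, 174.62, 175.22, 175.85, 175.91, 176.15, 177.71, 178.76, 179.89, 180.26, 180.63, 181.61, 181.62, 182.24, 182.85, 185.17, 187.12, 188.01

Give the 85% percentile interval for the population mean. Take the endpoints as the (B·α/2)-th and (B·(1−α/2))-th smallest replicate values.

(165.44, 182.85)

α = 0.15; lower rank = 40 × 0.075 = 3; upper rank = 40 × 0.925 = 37.
The 3rd smallest replicate is 165.44; the 37th is 182.85.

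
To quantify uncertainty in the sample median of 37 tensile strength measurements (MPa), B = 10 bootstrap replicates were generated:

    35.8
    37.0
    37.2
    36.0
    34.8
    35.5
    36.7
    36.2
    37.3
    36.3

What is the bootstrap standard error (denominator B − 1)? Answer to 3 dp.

Bootstrap SE is the standard deviation of the 10 replicate medians.
Mean of replicates: (35.8 + 37.0 + 37.2 + 36.0 + 34.8 + 35.5 + 36.7 + 36.2 + 37.3 + 36.3) / 10 = 362.8000 / 10 = 36.2800
Sum of squared deviations: (−0.4800)² + (+0.7200)² + (+0.9200)² + (−0.2800)² + (−1.4800)² + (−0.7800)² + (+0.4200)² + (−0.0800)² + (+1.0200)² + (+0.0200)² = 5.6960
Variance = 5.6960 / 9 = 0.6329
SE* = √0.6329

SE* = 0.796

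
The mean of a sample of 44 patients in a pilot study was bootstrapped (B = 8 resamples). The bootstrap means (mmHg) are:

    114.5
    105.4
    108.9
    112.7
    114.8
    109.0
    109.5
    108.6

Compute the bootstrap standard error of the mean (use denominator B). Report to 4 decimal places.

Bootstrap SE is the standard deviation of the 8 replicate means.
Mean of replicates: (114.5 + 105.4 + 108.9 + 112.7 + 114.8 + 109.0 + 109.5 + 108.6) / 8 = 883.40000 / 8 = 110.42500
Sum of squared deviations: (+4.07500)² + (−5.02500)² + (−1.52500)² + (+2.27500)² + (+4.37500)² + (−1.42500)² + (−0.92500)² + (−1.82500)² = 74.71500
Variance = 74.71500 / 8 = 9.33937
SE* = √9.33937

SE* = 3.0560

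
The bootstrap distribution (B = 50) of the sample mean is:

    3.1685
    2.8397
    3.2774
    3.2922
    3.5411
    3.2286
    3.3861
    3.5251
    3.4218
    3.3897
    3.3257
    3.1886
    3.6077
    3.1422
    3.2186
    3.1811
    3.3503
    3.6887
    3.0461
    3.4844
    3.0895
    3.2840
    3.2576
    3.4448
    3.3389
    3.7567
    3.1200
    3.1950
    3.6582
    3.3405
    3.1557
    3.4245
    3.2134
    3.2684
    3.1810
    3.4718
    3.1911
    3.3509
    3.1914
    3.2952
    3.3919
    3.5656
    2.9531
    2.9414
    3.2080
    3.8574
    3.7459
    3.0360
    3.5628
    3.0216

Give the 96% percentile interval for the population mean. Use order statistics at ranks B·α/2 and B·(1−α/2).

(2.8397, 3.7567)

Sorted replicates: 2.8397, 2.9414, 2.9531, 3.0216, 3.0360, 3.0461, 3.0895, 3.1200, 3.1422, 3.1557, 3.1685, 3.1810, 3.1811, 3.1886, 3.1911, 3.1914, 3.1950, 3.2080, 3.2134, 3.2186, 3.2286, 3.2576, 3.2684, 3.2774, 3.2840, 3.2922, 3.2952, 3.3257, 3.3389, 3.3405, 3.3503, 3.3509, 3.3861, 3.3897, 3.3919, 3.4218, 3.4245, 3.4448, 3.4718, 3.4844, 3.5251, 3.5411, 3.5628, 3.5656, 3.6077, 3.6582, 3.6887, 3.7459, 3.7567, 3.8574
α = 0.04; lower rank = 50 × 0.020 = 1; upper rank = 50 × 0.980 = 49.
The 1st smallest replicate is 2.8397; the 49th is 3.7567.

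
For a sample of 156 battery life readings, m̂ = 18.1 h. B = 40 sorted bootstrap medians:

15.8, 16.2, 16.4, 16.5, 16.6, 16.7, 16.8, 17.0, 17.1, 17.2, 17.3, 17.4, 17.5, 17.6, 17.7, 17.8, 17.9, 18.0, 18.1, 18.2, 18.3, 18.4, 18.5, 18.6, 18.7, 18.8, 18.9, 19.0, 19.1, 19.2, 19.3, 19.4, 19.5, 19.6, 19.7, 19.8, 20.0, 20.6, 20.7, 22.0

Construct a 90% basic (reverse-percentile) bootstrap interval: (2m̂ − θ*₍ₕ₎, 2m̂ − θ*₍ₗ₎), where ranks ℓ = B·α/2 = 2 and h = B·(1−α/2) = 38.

(15.6, 20.0)

Percentile endpoints at ranks 2 and 38: θ*₍2₎ = 16.2, θ*₍38₎ = 20.6.
Basic interval reflects these around m̂:
  lower = 2 × 18.1 − 20.6 = 15.6
  upper = 2 × 18.1 − 16.2 = 20.0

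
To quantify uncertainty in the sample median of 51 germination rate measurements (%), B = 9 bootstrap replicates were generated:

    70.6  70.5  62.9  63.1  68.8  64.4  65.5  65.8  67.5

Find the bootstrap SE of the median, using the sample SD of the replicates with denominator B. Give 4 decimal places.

SE* = 2.7785

Bootstrap SE is the standard deviation of the 9 replicate medians.
Mean of replicates: (70.6 + 70.5 + 62.9 + 63.1 + 68.8 + 64.4 + 65.5 + 65.8 + 67.5) / 9 = 599.10000 / 9 = 66.56667
Sum of squared deviations: (+4.03333)² + (+3.93333)² + (−3.66667)² + (−3.46667)² + (+2.23333)² + (−2.16667)² + (−1.06667)² + (−0.76667)² + (+0.93333)² = 69.48000
Variance = 69.48000 / 9 = 7.72000
SE* = √7.72000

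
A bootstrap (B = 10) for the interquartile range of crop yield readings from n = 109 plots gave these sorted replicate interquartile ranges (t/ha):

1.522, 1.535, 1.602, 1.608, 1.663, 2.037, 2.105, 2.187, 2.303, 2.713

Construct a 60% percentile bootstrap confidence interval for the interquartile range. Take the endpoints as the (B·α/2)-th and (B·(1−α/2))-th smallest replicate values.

(1.535, 2.187)

α = 0.40; lower rank = 10 × 0.200 = 2; upper rank = 10 × 0.800 = 8.
The 2nd smallest replicate is 1.535; the 8th is 2.187.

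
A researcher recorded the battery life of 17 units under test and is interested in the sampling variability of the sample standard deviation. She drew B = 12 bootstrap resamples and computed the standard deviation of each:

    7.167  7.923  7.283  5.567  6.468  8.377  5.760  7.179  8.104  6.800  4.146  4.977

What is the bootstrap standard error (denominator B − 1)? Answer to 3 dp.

Bootstrap SE is the standard deviation of the 12 replicate standard deviations.
Mean of replicates: (7.167 + 7.923 + 7.283 + 5.567 + 6.468 + 8.377 + 5.760 + 7.179 + 8.104 + 6.800 + 4.146 + 4.977) / 12 = 79.7510 / 12 = 6.6459
Sum of squared deviations: (+0.5211)² + (+1.2771)² + (+0.6371)² + (−1.0789)² + (−0.1779)² + (+1.7311)² + (−0.8859)² + (+0.5331)² + (+1.4581)² + (+0.1541)² + (−2.4999)² + (−1.6689)² = 18.7544
Variance = 18.7544 / 11 = 1.7049
SE* = √1.7049

SE* = 1.306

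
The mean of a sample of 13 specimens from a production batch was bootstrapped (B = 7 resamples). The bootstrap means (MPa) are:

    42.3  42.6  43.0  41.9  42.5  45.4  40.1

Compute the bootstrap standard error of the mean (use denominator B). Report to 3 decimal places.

Bootstrap SE is the standard deviation of the 7 replicate means.
Mean of replicates: (42.3 + 42.6 + 43.0 + 41.9 + 42.5 + 45.4 + 40.1) / 7 = 297.8000 / 7 = 42.5429
Sum of squared deviations: (−0.2429)² + (+0.0571)² + (+0.4571)² + (−0.6429)² + (−0.0429)² + (+2.8571)² + (−2.4429)² = 14.8171
Variance = 14.8171 / 7 = 2.1167
SE* = √2.1167

SE* = 1.455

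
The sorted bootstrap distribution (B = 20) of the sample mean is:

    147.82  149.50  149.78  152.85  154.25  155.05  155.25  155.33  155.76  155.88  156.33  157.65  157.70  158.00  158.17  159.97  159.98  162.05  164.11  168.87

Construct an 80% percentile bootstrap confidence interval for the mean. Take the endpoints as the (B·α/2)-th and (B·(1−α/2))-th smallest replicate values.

(149.50, 162.05)

α = 0.20; lower rank = 20 × 0.100 = 2; upper rank = 20 × 0.900 = 18.
The 2nd smallest replicate is 149.50; the 18th is 162.05.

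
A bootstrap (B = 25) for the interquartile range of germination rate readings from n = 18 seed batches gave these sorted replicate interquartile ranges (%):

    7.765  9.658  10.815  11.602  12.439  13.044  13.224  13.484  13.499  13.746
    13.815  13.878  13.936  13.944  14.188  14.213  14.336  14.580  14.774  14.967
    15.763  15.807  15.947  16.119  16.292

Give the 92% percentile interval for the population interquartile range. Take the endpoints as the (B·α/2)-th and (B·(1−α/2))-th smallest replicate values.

(7.765, 16.119)

α = 0.08; lower rank = 25 × 0.040 = 1; upper rank = 25 × 0.960 = 24.
The 1st smallest replicate is 7.765; the 24th is 16.119.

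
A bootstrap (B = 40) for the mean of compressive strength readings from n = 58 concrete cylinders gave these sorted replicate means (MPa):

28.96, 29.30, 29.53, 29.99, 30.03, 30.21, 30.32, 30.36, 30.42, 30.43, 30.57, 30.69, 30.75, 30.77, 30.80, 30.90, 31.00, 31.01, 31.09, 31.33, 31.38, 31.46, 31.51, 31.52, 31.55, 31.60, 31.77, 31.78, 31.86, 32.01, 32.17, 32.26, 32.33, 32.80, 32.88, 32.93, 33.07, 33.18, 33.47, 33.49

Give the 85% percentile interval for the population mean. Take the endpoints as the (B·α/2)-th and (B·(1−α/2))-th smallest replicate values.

α = 0.15; lower rank = 40 × 0.075 = 3; upper rank = 40 × 0.925 = 37.
The 3rd smallest replicate is 29.53; the 37th is 33.07.

(29.53, 33.07)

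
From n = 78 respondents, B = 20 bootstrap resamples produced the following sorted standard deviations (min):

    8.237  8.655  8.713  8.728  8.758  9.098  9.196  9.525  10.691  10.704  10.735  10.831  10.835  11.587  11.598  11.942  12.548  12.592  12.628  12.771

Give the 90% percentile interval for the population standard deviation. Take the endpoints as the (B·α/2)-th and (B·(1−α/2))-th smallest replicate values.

α = 0.10; lower rank = 20 × 0.050 = 1; upper rank = 20 × 0.950 = 19.
The 1st smallest replicate is 8.237; the 19th is 12.628.

(8.237, 12.628)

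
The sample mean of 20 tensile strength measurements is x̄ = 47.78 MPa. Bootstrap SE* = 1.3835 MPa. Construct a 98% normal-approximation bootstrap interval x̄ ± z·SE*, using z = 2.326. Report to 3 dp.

(44.562, 50.998)

Margin = 2.326 × 1.3835 = 3.2180
Interval: 47.78 ± 3.2180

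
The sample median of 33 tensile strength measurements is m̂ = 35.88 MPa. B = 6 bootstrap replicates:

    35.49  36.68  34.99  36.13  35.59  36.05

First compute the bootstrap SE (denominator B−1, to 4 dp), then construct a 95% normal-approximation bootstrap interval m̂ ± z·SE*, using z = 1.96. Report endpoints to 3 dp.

Mean of replicates = 35.8217; sum of squared deviations = 1.7393; SE* = √(1.7393/5) = 0.5898
Margin = 1.96 × 0.5898 = 1.1560
Interval: 35.88 ± 1.1560

(34.724, 37.036)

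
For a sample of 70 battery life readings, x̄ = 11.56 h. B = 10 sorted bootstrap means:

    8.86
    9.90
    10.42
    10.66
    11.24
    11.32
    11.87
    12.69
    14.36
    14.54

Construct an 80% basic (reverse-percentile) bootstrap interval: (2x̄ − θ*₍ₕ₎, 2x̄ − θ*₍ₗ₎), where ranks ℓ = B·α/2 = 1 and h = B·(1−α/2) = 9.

Percentile endpoints at ranks 1 and 9: θ*₍1₎ = 8.86, θ*₍9₎ = 14.36.
Basic interval reflects these around x̄:
  lower = 2 × 11.56 − 14.36 = 8.76
  upper = 2 × 11.56 − 8.86 = 14.26

(8.76, 14.26)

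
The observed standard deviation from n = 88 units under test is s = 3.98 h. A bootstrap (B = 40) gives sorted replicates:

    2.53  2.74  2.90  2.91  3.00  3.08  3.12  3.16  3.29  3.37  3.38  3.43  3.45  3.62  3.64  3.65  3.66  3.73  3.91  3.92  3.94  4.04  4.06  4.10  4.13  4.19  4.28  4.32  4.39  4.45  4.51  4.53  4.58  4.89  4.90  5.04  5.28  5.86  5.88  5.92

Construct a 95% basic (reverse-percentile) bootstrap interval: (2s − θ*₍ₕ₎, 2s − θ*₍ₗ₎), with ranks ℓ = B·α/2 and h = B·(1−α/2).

Percentile endpoints at ranks 1 and 39: θ*₍1₎ = 2.53, θ*₍39₎ = 5.88.
Basic interval reflects these around s:
  lower = 2 × 3.98 − 5.88 = 2.08
  upper = 2 × 3.98 − 2.53 = 5.43

(2.08, 5.43)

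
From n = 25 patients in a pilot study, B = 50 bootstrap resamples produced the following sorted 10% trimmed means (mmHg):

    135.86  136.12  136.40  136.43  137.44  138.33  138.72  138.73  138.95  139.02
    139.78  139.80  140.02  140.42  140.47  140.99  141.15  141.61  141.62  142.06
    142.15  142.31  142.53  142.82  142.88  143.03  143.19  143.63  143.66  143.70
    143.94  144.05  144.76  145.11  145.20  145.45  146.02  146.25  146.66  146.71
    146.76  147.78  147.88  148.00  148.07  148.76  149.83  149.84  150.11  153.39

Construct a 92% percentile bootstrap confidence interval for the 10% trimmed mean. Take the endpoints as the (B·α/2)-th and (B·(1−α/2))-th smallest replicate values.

α = 0.08; lower rank = 50 × 0.040 = 2; upper rank = 50 × 0.960 = 48.
The 2nd smallest replicate is 136.12; the 48th is 149.84.

(136.12, 149.84)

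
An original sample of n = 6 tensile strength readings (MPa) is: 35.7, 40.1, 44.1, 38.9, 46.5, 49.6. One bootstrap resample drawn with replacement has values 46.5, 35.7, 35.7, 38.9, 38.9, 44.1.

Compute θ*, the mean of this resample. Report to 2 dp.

Mean = (46.5 + 35.7 + 35.7 + 38.9 + 38.9 + 44.1) / 6 = 239.80 / 6 = 39.97

θ* = 39.97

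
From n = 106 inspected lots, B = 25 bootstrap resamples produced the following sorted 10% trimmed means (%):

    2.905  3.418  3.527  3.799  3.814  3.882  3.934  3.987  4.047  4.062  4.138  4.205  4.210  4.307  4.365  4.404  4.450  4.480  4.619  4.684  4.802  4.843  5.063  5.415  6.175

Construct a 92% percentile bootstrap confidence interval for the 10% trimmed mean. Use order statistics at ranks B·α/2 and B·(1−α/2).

(2.905, 5.415)

α = 0.08; lower rank = 25 × 0.040 = 1; upper rank = 25 × 0.960 = 24.
The 1st smallest replicate is 2.905; the 24th is 5.415.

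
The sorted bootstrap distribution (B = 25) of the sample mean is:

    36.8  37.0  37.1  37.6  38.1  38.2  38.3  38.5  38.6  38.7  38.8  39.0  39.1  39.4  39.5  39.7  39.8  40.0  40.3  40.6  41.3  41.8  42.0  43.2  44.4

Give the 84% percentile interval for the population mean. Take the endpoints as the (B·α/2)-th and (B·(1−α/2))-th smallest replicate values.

(37.0, 42.0)

α = 0.16; lower rank = 25 × 0.080 = 2; upper rank = 25 × 0.920 = 23.
The 2nd smallest replicate is 37.0; the 23rd is 42.0.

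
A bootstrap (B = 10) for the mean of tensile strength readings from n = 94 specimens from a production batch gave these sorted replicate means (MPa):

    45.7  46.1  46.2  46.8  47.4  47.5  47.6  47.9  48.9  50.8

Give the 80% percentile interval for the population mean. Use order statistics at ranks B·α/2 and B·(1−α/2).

α = 0.20; lower rank = 10 × 0.100 = 1; upper rank = 10 × 0.900 = 9.
The 1st smallest replicate is 45.7; the 9th is 48.9.

(45.7, 48.9)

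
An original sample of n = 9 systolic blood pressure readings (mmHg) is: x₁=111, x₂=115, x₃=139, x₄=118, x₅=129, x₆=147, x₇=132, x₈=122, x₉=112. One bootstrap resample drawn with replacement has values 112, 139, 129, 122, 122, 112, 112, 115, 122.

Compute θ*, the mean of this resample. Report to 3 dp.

θ* = 120.556

Mean = (112 + 139 + 129 + 122 + 122 + 112 + 112 + 115 + 122) / 9 = 1085.0 / 9 = 120.556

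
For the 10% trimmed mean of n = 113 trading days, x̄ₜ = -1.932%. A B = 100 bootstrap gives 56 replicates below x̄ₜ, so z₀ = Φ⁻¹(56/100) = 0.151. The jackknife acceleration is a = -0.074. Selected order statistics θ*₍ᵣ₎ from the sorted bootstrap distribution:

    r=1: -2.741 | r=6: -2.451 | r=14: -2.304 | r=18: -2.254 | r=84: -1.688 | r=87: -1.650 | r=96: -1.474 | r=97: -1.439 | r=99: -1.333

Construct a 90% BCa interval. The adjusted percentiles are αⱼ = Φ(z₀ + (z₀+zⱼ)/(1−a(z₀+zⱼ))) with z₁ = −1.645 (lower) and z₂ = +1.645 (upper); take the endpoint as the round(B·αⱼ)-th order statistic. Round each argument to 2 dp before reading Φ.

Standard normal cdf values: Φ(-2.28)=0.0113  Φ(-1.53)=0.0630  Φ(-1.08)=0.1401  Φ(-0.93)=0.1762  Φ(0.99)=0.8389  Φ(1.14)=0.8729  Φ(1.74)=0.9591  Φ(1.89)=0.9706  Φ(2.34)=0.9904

Lower: z₀ + z₁ = 0.151 + (-1.645) = -1.494; 1 − a(z₀+z₁) = 1 − (-0.074)(-1.494) = 0.8894; argument = 0.151 + (-1.494)/0.8894 = -1.5287 → -1.53.
α₁ = Φ(-1.53) = 0.0630; rank = round(100 × 0.0630) = 6; θ*₍6₎ = -2.451.
Upper: z₀ + z₂ = 1.796; 1 − a(z₀+z₂) = 1.1329; argument = 1.7363 → 1.74; α₂ = 0.9591; rank = 96; θ*₍96₎ = -1.474.

(-2.451, -1.474)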